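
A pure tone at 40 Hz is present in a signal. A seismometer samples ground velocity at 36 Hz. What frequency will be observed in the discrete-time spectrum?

40 Hz mod fs = 4 Hz.
4 Hz ≤ fs/2 = 18 Hz, appears at 4 Hz.

4 Hz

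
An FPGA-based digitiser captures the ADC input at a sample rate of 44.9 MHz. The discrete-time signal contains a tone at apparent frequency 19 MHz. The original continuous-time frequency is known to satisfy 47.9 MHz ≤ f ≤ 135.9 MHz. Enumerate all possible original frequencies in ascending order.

Frequencies that alias to 19 MHz are k·fs ± 19 MHz for integer k ≥ 0.
k=0: 19 MHz.
k=1: 25.9 MHz, 63.9 MHz.
k=2: 70.8 MHz, 108.8 MHz.
k=3: 115.7 MHz, 153.7 MHz.
k=4: 160.6 MHz, 198.6 MHz.
Within [47.9 MHz, 135.9 MHz]: 63.9 MHz, 70.8 MHz, 108.8 MHz, 115.7 MHz.

63.9 MHz, 70.8 MHz, 108.8 MHz, 115.7 MHz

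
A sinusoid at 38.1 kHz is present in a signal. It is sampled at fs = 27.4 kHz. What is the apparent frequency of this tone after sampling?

38.1 kHz mod fs = 10.7 kHz.
10.7 kHz ≤ fs/2 = 13.7 kHz, appears at 10.7 kHz.

10.7 kHz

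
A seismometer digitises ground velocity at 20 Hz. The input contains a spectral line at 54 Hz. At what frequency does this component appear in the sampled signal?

6 Hz

54 Hz mod fs = 14 Hz.
14 Hz > fs/2 = 10 Hz, folds to fs − 14 Hz = 6 Hz.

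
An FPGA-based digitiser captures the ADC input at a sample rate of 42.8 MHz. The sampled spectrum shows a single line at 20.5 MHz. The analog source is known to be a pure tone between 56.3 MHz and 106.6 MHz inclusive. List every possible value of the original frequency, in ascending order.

63.3 MHz, 65.1 MHz, 106.1 MHz

Frequencies that alias to 20.5 MHz are k·fs ± 20.5 MHz for integer k ≥ 0.
k=0: 20.5 MHz.
k=1: 22.3 MHz, 63.3 MHz.
k=2: 65.1 MHz, 106.1 MHz.
k=3: 107.9 MHz, 148.9 MHz.
Within [56.3 MHz, 106.6 MHz]: 63.3 MHz, 65.1 MHz, 106.1 MHz.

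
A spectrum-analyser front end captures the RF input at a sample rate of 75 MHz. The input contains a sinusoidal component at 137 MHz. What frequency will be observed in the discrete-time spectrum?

137 MHz mod fs = 62 MHz.
62 MHz > fs/2 = 37.5 MHz, folds to fs − 62 MHz = 13 MHz.

13 MHz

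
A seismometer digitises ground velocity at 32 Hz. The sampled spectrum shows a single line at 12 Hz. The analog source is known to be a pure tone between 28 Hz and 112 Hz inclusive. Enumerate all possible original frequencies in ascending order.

Frequencies that alias to 12 Hz are k·fs ± 12 Hz for integer k ≥ 0.
k=0: 12 Hz.
k=1: 20 Hz, 44 Hz.
k=2: 52 Hz, 76 Hz.
k=3: 84 Hz, 108 Hz.
k=4: 116 Hz, 140 Hz.
Within [28 Hz, 112 Hz]: 44 Hz, 52 Hz, 76 Hz, 84 Hz, 108 Hz.

44 Hz, 52 Hz, 76 Hz, 84 Hz, 108 Hz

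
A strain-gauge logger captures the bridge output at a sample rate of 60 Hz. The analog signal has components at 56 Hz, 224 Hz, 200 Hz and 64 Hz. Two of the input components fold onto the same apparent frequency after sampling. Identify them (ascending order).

fs/2 = 30 Hz.
56 Hz > fs/2 = 30 Hz, folds to fs − 56 Hz = 4 Hz.
224 Hz mod fs = 44 Hz.
44 Hz > fs/2 = 30 Hz, folds to fs − 44 Hz = 16 Hz.
200 Hz mod fs = 20 Hz.
20 Hz ≤ fs/2 = 30 Hz, appears at 20 Hz.
64 Hz mod fs = 4 Hz.
4 Hz ≤ fs/2 = 30 Hz, appears at 4 Hz.
56 Hz and 64 Hz both map to 4 Hz.

56 Hz, 64 Hz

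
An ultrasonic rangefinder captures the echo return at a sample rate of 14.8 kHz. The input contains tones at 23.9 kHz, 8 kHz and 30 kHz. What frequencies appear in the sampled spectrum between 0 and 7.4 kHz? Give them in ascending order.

fs/2 = 7.4 kHz.
23.9 kHz mod fs = 9.1 kHz.
9.1 kHz > fs/2 = 7.4 kHz, folds to fs − 9.1 kHz = 5.7 kHz.
8 kHz > fs/2 = 7.4 kHz, folds to fs − 8 kHz = 6.8 kHz.
30 kHz mod fs = 0.4 kHz.
0.4 kHz ≤ fs/2 = 7.4 kHz, appears at 0.4 kHz.
Distinct values: {0.4 kHz, 5.7 kHz, 6.8 kHz}.

0.4 kHz, 5.7 kHz, 6.8 kHz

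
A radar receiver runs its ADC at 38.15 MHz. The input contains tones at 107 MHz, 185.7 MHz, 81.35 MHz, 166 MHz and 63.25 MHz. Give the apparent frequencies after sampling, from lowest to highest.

fs/2 = 19.075 MHz.
107 MHz mod fs = 30.7 MHz.
30.7 MHz > fs/2 = 19.075 MHz, folds to fs − 30.7 MHz = 7.45 MHz.
185.7 MHz mod fs = 33.1 MHz.
33.1 MHz > fs/2 = 19.075 MHz, folds to fs − 33.1 MHz = 5.05 MHz.
81.35 MHz mod fs = 5.05 MHz.
5.05 MHz ≤ fs/2 = 19.075 MHz, appears at 5.05 MHz.
166 MHz mod fs = 13.4 MHz.
13.4 MHz ≤ fs/2 = 19.075 MHz, appears at 13.4 MHz.
63.25 MHz mod fs = 25.1 MHz.
25.1 MHz > fs/2 = 19.075 MHz, folds to fs − 25.1 MHz = 13.05 MHz.
Distinct values: {5.05 MHz, 7.45 MHz, 13.05 MHz, 13.4 MHz}.

5.05 MHz, 7.45 MHz, 13.05 MHz, 13.4 MHz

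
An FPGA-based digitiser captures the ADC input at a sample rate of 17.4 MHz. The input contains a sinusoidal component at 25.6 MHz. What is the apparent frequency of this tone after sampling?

8.2 MHz

25.6 MHz mod fs = 8.2 MHz.
8.2 MHz ≤ fs/2 = 8.7 MHz, appears at 8.2 MHz.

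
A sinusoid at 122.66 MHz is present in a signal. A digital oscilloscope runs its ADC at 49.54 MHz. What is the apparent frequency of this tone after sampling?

23.58 MHz

122.66 MHz mod fs = 23.58 MHz.
23.58 MHz ≤ fs/2 = 24.77 MHz, appears at 23.58 MHz.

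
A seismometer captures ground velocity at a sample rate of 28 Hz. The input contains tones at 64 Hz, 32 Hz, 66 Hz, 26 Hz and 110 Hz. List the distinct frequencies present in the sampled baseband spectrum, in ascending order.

fs/2 = 14 Hz.
64 Hz mod fs = 8 Hz.
8 Hz ≤ fs/2 = 14 Hz, appears at 8 Hz.
32 Hz mod fs = 4 Hz.
4 Hz ≤ fs/2 = 14 Hz, appears at 4 Hz.
66 Hz mod fs = 10 Hz.
10 Hz ≤ fs/2 = 14 Hz, appears at 10 Hz.
26 Hz > fs/2 = 14 Hz, folds to fs − 26 Hz = 2 Hz.
110 Hz mod fs = 26 Hz.
26 Hz > fs/2 = 14 Hz, folds to fs − 26 Hz = 2 Hz.
Distinct values: {2 Hz, 4 Hz, 8 Hz, 10 Hz}.

2 Hz, 4 Hz, 8 Hz, 10 Hz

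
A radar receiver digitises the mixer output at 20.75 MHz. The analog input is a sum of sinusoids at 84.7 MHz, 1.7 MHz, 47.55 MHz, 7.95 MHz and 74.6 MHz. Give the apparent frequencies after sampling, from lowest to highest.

1.7 MHz, 6.05 MHz, 7.95 MHz, 8.4 MHz

fs/2 = 10.375 MHz.
84.7 MHz mod fs = 1.7 MHz.
1.7 MHz ≤ fs/2 = 10.375 MHz, appears at 1.7 MHz.
1.7 MHz ≤ fs/2 = 10.375 MHz, passes unchanged.
47.55 MHz mod fs = 6.05 MHz.
6.05 MHz ≤ fs/2 = 10.375 MHz, appears at 6.05 MHz.
7.95 MHz ≤ fs/2 = 10.375 MHz, passes unchanged.
74.6 MHz mod fs = 12.35 MHz.
12.35 MHz > fs/2 = 10.375 MHz, folds to fs − 12.35 MHz = 8.4 MHz.
Distinct values: {1.7 MHz, 6.05 MHz, 7.95 MHz, 8.4 MHz}.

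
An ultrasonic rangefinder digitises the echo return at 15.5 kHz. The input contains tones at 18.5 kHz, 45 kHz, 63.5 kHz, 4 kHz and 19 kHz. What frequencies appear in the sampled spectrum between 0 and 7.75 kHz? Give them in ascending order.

fs/2 = 7.75 kHz.
18.5 kHz mod fs = 3 kHz.
3 kHz ≤ fs/2 = 7.75 kHz, appears at 3 kHz.
45 kHz mod fs = 14 kHz.
14 kHz > fs/2 = 7.75 kHz, folds to fs − 14 kHz = 1.5 kHz.
63.5 kHz mod fs = 1.5 kHz.
1.5 kHz ≤ fs/2 = 7.75 kHz, appears at 1.5 kHz.
4 kHz ≤ fs/2 = 7.75 kHz, passes unchanged.
19 kHz mod fs = 3.5 kHz.
3.5 kHz ≤ fs/2 = 7.75 kHz, appears at 3.5 kHz.
Distinct values: {1.5 kHz, 3 kHz, 3.5 kHz, 4 kHz}.

1.5 kHz, 3 kHz, 3.5 kHz, 4 kHz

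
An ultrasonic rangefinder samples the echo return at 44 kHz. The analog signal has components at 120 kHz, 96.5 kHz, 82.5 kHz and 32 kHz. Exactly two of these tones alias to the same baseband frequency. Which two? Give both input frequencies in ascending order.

fs/2 = 22 kHz.
120 kHz mod fs = 32 kHz.
32 kHz > fs/2 = 22 kHz, folds to fs − 32 kHz = 12 kHz.
96.5 kHz mod fs = 8.5 kHz.
8.5 kHz ≤ fs/2 = 22 kHz, appears at 8.5 kHz.
82.5 kHz mod fs = 38.5 kHz.
38.5 kHz > fs/2 = 22 kHz, folds to fs − 38.5 kHz = 5.5 kHz.
32 kHz > fs/2 = 22 kHz, folds to fs − 32 kHz = 12 kHz.
32 kHz and 120 kHz both map to 12 kHz.

32 kHz, 120 kHz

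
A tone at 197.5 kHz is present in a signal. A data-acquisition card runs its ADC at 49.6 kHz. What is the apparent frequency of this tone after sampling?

0.9 kHz

197.5 kHz mod fs = 48.7 kHz.
48.7 kHz > fs/2 = 24.8 kHz, folds to fs − 48.7 kHz = 0.9 kHz.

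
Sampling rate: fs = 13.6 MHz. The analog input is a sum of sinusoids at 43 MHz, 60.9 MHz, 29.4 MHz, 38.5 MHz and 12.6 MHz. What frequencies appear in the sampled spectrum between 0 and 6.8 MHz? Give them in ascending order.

1 MHz, 2.2 MHz, 2.3 MHz, 6.5 MHz

fs/2 = 6.8 MHz.
43 MHz mod fs = 2.2 MHz.
2.2 MHz ≤ fs/2 = 6.8 MHz, appears at 2.2 MHz.
60.9 MHz mod fs = 6.5 MHz.
6.5 MHz ≤ fs/2 = 6.8 MHz, appears at 6.5 MHz.
29.4 MHz mod fs = 2.2 MHz.
2.2 MHz ≤ fs/2 = 6.8 MHz, appears at 2.2 MHz.
38.5 MHz mod fs = 11.3 MHz.
11.3 MHz > fs/2 = 6.8 MHz, folds to fs − 11.3 MHz = 2.3 MHz.
12.6 MHz > fs/2 = 6.8 MHz, folds to fs − 12.6 MHz = 1 MHz.
Distinct values: {1 MHz, 2.2 MHz, 2.3 MHz, 6.5 MHz}.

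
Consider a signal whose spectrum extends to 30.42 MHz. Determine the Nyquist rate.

60.84 MHz

Nyquist rate = 2 × 30.42 MHz = 60.84 MHz.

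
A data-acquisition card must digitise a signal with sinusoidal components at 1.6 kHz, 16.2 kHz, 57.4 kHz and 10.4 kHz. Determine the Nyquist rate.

114.8 kHz

Highest-frequency component: 57.4 kHz.
Nyquist rate = 2 × 57.4 kHz = 114.8 kHz.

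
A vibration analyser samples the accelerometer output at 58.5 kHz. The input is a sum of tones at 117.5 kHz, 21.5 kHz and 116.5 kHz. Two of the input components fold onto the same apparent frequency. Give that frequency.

fs/2 = 29.25 kHz.
117.5 kHz mod fs = 0.5 kHz.
0.5 kHz ≤ fs/2 = 29.25 kHz, appears at 0.5 kHz.
21.5 kHz ≤ fs/2 = 29.25 kHz, passes unchanged.
116.5 kHz mod fs = 58 kHz.
58 kHz > fs/2 = 29.25 kHz, folds to fs − 58 kHz = 0.5 kHz.
116.5 kHz and 117.5 kHz both map to 0.5 kHz.

0.5 kHz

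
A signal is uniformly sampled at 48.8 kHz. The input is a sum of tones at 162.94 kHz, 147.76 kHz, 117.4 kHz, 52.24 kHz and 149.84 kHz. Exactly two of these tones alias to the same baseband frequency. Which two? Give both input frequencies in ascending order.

fs/2 = 24.4 kHz.
162.94 kHz mod fs = 16.54 kHz.
16.54 kHz ≤ fs/2 = 24.4 kHz, appears at 16.54 kHz.
147.76 kHz mod fs = 1.36 kHz.
1.36 kHz ≤ fs/2 = 24.4 kHz, appears at 1.36 kHz.
117.4 kHz mod fs = 19.8 kHz.
19.8 kHz ≤ fs/2 = 24.4 kHz, appears at 19.8 kHz.
52.24 kHz mod fs = 3.44 kHz.
3.44 kHz ≤ fs/2 = 24.4 kHz, appears at 3.44 kHz.
149.84 kHz mod fs = 3.44 kHz.
3.44 kHz ≤ fs/2 = 24.4 kHz, appears at 3.44 kHz.
52.24 kHz and 149.84 kHz both map to 3.44 kHz.

52.24 kHz, 149.84 kHz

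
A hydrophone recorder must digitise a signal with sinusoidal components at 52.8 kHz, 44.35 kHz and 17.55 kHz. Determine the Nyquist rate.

Highest-frequency component: 52.8 kHz.
Nyquist rate = 2 × 52.8 kHz = 105.6 kHz.

105.6 kHz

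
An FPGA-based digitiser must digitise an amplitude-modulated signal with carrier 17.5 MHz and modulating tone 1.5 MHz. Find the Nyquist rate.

38 MHz

AM sidebands sit at fc ± fm = 16 MHz and 19 MHz.
Highest-frequency component: 19 MHz.
Nyquist rate = 2 × 19 MHz = 38 MHz.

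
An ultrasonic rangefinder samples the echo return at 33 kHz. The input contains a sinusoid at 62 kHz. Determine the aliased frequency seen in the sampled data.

62 kHz mod fs = 29 kHz.
29 kHz > fs/2 = 16.5 kHz, folds to fs − 29 kHz = 4 kHz.

4 kHz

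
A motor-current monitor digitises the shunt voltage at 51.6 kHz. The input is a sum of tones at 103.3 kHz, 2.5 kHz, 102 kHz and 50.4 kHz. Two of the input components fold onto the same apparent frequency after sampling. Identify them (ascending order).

50.4 kHz, 102 kHz

fs/2 = 25.8 kHz.
103.3 kHz mod fs = 0.1 kHz.
0.1 kHz ≤ fs/2 = 25.8 kHz, appears at 0.1 kHz.
2.5 kHz ≤ fs/2 = 25.8 kHz, passes unchanged.
102 kHz mod fs = 50.4 kHz.
50.4 kHz > fs/2 = 25.8 kHz, folds to fs − 50.4 kHz = 1.2 kHz.
50.4 kHz > fs/2 = 25.8 kHz, folds to fs − 50.4 kHz = 1.2 kHz.
50.4 kHz and 102 kHz both map to 1.2 kHz.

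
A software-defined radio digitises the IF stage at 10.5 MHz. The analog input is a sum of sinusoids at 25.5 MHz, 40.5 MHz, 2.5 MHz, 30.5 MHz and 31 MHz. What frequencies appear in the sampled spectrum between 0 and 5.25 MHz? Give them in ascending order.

0.5 MHz, 1 MHz, 1.5 MHz, 2.5 MHz, 4.5 MHz

fs/2 = 5.25 MHz.
25.5 MHz mod fs = 4.5 MHz.
4.5 MHz ≤ fs/2 = 5.25 MHz, appears at 4.5 MHz.
40.5 MHz mod fs = 9 MHz.
9 MHz > fs/2 = 5.25 MHz, folds to fs − 9 MHz = 1.5 MHz.
2.5 MHz ≤ fs/2 = 5.25 MHz, passes unchanged.
30.5 MHz mod fs = 9.5 MHz.
9.5 MHz > fs/2 = 5.25 MHz, folds to fs − 9.5 MHz = 1 MHz.
31 MHz mod fs = 10 MHz.
10 MHz > fs/2 = 5.25 MHz, folds to fs − 10 MHz = 0.5 MHz.
Distinct values: {0.5 MHz, 1 MHz, 1.5 MHz, 2.5 MHz, 4.5 MHz}.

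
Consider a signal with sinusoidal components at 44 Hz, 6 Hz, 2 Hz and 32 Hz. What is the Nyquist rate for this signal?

Highest-frequency component: 44 Hz.
Nyquist rate = 2 × 44 Hz = 88 Hz.

88 Hz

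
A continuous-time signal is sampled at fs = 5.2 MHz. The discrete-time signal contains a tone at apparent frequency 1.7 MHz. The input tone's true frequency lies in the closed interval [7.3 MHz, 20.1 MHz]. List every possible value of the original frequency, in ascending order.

8.7 MHz, 12.1 MHz, 13.9 MHz, 17.3 MHz, 19.1 MHz

Frequencies that alias to 1.7 MHz are k·fs ± 1.7 MHz for integer k ≥ 0.
k=0: 1.7 MHz.
k=1: 3.5 MHz, 6.9 MHz.
k=2: 8.7 MHz, 12.1 MHz.
k=3: 13.9 MHz, 17.3 MHz.
k=4: 19.1 MHz, 22.5 MHz.
k=5: 24.3 MHz, 27.7 MHz.
Within [7.3 MHz, 20.1 MHz]: 8.7 MHz, 12.1 MHz, 13.9 MHz, 17.3 MHz, 19.1 MHz.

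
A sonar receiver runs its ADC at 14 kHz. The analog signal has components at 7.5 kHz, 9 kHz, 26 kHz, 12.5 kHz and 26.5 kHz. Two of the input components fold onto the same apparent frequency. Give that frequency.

fs/2 = 7 kHz.
7.5 kHz > fs/2 = 7 kHz, folds to fs − 7.5 kHz = 6.5 kHz.
9 kHz > fs/2 = 7 kHz, folds to fs − 9 kHz = 5 kHz.
26 kHz mod fs = 12 kHz.
12 kHz > fs/2 = 7 kHz, folds to fs − 12 kHz = 2 kHz.
12.5 kHz > fs/2 = 7 kHz, folds to fs − 12.5 kHz = 1.5 kHz.
26.5 kHz mod fs = 12.5 kHz.
12.5 kHz > fs/2 = 7 kHz, folds to fs − 12.5 kHz = 1.5 kHz.
12.5 kHz and 26.5 kHz both map to 1.5 kHz.

1.5 kHz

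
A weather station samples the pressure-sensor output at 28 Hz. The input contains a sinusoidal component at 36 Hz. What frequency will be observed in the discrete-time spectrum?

8 Hz

36 Hz mod fs = 8 Hz.
8 Hz ≤ fs/2 = 14 Hz, appears at 8 Hz.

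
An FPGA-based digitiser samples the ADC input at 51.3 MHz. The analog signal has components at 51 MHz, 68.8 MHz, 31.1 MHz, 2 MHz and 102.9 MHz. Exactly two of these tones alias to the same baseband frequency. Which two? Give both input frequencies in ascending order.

fs/2 = 25.65 MHz.
51 MHz > fs/2 = 25.65 MHz, folds to fs − 51 MHz = 0.3 MHz.
68.8 MHz mod fs = 17.5 MHz.
17.5 MHz ≤ fs/2 = 25.65 MHz, appears at 17.5 MHz.
31.1 MHz > fs/2 = 25.65 MHz, folds to fs − 31.1 MHz = 20.2 MHz.
2 MHz ≤ fs/2 = 25.65 MHz, passes unchanged.
102.9 MHz mod fs = 0.3 MHz.
0.3 MHz ≤ fs/2 = 25.65 MHz, appears at 0.3 MHz.
51 MHz and 102.9 MHz both map to 0.3 MHz.

51 MHz, 102.9 MHz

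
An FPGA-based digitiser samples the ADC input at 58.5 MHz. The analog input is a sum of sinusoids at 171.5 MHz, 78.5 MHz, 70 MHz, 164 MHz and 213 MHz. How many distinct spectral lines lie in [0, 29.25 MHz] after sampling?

fs/2 = 29.25 MHz.
171.5 MHz mod fs = 54.5 MHz.
54.5 MHz > fs/2 = 29.25 MHz, folds to fs − 54.5 MHz = 4 MHz.
78.5 MHz mod fs = 20 MHz.
20 MHz ≤ fs/2 = 29.25 MHz, appears at 20 MHz.
70 MHz mod fs = 11.5 MHz.
11.5 MHz ≤ fs/2 = 29.25 MHz, appears at 11.5 MHz.
164 MHz mod fs = 47 MHz.
47 MHz > fs/2 = 29.25 MHz, folds to fs − 47 MHz = 11.5 MHz.
213 MHz mod fs = 37.5 MHz.
37.5 MHz > fs/2 = 29.25 MHz, folds to fs − 37.5 MHz = 21 MHz.
Distinct values: {4 MHz, 11.5 MHz, 20 MHz, 21 MHz} → 4.

4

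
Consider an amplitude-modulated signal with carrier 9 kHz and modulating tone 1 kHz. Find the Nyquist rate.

20 kHz

AM sidebands sit at fc ± fm = 8 kHz and 10 kHz.
Highest-frequency component: 10 kHz.
Nyquist rate = 2 × 10 kHz = 20 kHz.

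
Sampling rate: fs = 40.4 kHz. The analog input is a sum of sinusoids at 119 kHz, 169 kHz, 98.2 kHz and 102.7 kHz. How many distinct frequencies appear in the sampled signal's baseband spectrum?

fs/2 = 20.2 kHz.
119 kHz mod fs = 38.2 kHz.
38.2 kHz > fs/2 = 20.2 kHz, folds to fs − 38.2 kHz = 2.2 kHz.
169 kHz mod fs = 7.4 kHz.
7.4 kHz ≤ fs/2 = 20.2 kHz, appears at 7.4 kHz.
98.2 kHz mod fs = 17.4 kHz.
17.4 kHz ≤ fs/2 = 20.2 kHz, appears at 17.4 kHz.
102.7 kHz mod fs = 21.9 kHz.
21.9 kHz > fs/2 = 20.2 kHz, folds to fs − 21.9 kHz = 18.5 kHz.
Distinct values: {2.2 kHz, 7.4 kHz, 17.4 kHz, 18.5 kHz} → 4.

4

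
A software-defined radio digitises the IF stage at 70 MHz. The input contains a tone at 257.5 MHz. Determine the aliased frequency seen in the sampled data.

257.5 MHz mod fs = 47.5 MHz.
47.5 MHz > fs/2 = 35 MHz, folds to fs − 47.5 MHz = 22.5 MHz.

22.5 MHz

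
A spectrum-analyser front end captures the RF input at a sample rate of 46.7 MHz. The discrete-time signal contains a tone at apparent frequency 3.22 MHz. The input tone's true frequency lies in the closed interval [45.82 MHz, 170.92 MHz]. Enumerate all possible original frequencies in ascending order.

Frequencies that alias to 3.22 MHz are k·fs ± 3.22 MHz for integer k ≥ 0.
k=0: 3.22 MHz.
k=1: 43.48 MHz, 49.92 MHz.
k=2: 90.18 MHz, 96.62 MHz.
k=3: 136.88 MHz, 143.32 MHz.
k=4: 183.58 MHz, 190.02 MHz.
Within [45.82 MHz, 170.92 MHz]: 49.92 MHz, 90.18 MHz, 96.62 MHz, 136.88 MHz, 143.32 MHz.

49.92 MHz, 90.18 MHz, 96.62 MHz, 136.88 MHz, 143.32 MHz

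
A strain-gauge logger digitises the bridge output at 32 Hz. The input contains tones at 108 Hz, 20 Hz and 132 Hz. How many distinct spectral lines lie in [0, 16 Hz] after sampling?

fs/2 = 16 Hz.
108 Hz mod fs = 12 Hz.
12 Hz ≤ fs/2 = 16 Hz, appears at 12 Hz.
20 Hz > fs/2 = 16 Hz, folds to fs − 20 Hz = 12 Hz.
132 Hz mod fs = 4 Hz.
4 Hz ≤ fs/2 = 16 Hz, appears at 4 Hz.
Distinct values: {4 Hz, 12 Hz} → 2.

2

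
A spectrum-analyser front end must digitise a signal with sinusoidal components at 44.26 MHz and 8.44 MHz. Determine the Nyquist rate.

Highest-frequency component: 44.26 MHz.
Nyquist rate = 2 × 44.26 MHz = 88.52 MHz.

88.52 MHz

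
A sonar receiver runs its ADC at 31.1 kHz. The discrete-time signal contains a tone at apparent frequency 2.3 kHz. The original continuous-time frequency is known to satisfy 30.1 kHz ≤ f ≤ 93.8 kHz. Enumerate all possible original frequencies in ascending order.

Frequencies that alias to 2.3 kHz are k·fs ± 2.3 kHz for integer k ≥ 0.
k=0: 2.3 kHz.
k=1: 28.8 kHz, 33.4 kHz.
k=2: 59.9 kHz, 64.5 kHz.
k=3: 91 kHz, 95.6 kHz.
k=4: 122.1 kHz, 126.7 kHz.
Within [30.1 kHz, 93.8 kHz]: 33.4 kHz, 59.9 kHz, 64.5 kHz, 91 kHz.

33.4 kHz, 59.9 kHz, 64.5 kHz, 91 kHz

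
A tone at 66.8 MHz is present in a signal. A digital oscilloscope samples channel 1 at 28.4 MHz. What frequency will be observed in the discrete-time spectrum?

66.8 MHz mod fs = 10 MHz.
10 MHz ≤ fs/2 = 14.2 MHz, appears at 10 MHz.

10 MHz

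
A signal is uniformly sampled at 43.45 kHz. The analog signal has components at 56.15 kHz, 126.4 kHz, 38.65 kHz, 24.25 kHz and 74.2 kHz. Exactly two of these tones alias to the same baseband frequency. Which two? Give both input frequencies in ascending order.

56.15 kHz, 74.2 kHz

fs/2 = 21.725 kHz.
56.15 kHz mod fs = 12.7 kHz.
12.7 kHz ≤ fs/2 = 21.725 kHz, appears at 12.7 kHz.
126.4 kHz mod fs = 39.5 kHz.
39.5 kHz > fs/2 = 21.725 kHz, folds to fs − 39.5 kHz = 3.95 kHz.
38.65 kHz > fs/2 = 21.725 kHz, folds to fs − 38.65 kHz = 4.8 kHz.
24.25 kHz > fs/2 = 21.725 kHz, folds to fs − 24.25 kHz = 19.2 kHz.
74.2 kHz mod fs = 30.75 kHz.
30.75 kHz > fs/2 = 21.725 kHz, folds to fs − 30.75 kHz = 12.7 kHz.
56.15 kHz and 74.2 kHz both map to 12.7 kHz.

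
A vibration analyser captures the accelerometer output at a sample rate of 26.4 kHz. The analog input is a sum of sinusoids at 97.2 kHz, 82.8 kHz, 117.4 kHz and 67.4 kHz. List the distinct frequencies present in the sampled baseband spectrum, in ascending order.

3.6 kHz, 8.4 kHz, 11.8 kHz

fs/2 = 13.2 kHz.
97.2 kHz mod fs = 18 kHz.
18 kHz > fs/2 = 13.2 kHz, folds to fs − 18 kHz = 8.4 kHz.
82.8 kHz mod fs = 3.6 kHz.
3.6 kHz ≤ fs/2 = 13.2 kHz, appears at 3.6 kHz.
117.4 kHz mod fs = 11.8 kHz.
11.8 kHz ≤ fs/2 = 13.2 kHz, appears at 11.8 kHz.
67.4 kHz mod fs = 14.6 kHz.
14.6 kHz > fs/2 = 13.2 kHz, folds to fs − 14.6 kHz = 11.8 kHz.
Distinct values: {3.6 kHz, 8.4 kHz, 11.8 kHz}.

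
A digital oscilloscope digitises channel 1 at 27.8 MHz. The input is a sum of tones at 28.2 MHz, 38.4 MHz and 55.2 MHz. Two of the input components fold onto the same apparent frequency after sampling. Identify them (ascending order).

28.2 MHz, 55.2 MHz

fs/2 = 13.9 MHz.
28.2 MHz mod fs = 0.4 MHz.
0.4 MHz ≤ fs/2 = 13.9 MHz, appears at 0.4 MHz.
38.4 MHz mod fs = 10.6 MHz.
10.6 MHz ≤ fs/2 = 13.9 MHz, appears at 10.6 MHz.
55.2 MHz mod fs = 27.4 MHz.
27.4 MHz > fs/2 = 13.9 MHz, folds to fs − 27.4 MHz = 0.4 MHz.
28.2 MHz and 55.2 MHz both map to 0.4 MHz.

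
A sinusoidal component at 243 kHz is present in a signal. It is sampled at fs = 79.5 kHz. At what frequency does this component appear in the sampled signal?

243 kHz mod fs = 4.5 kHz.
4.5 kHz ≤ fs/2 = 39.75 kHz, appears at 4.5 kHz.

4.5 kHz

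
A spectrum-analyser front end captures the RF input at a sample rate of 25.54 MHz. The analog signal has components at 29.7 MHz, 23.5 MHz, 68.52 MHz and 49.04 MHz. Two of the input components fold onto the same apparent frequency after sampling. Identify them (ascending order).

23.5 MHz, 49.04 MHz

fs/2 = 12.77 MHz.
29.7 MHz mod fs = 4.16 MHz.
4.16 MHz ≤ fs/2 = 12.77 MHz, appears at 4.16 MHz.
23.5 MHz > fs/2 = 12.77 MHz, folds to fs − 23.5 MHz = 2.04 MHz.
68.52 MHz mod fs = 17.44 MHz.
17.44 MHz > fs/2 = 12.77 MHz, folds to fs − 17.44 MHz = 8.1 MHz.
49.04 MHz mod fs = 23.5 MHz.
23.5 MHz > fs/2 = 12.77 MHz, folds to fs − 23.5 MHz = 2.04 MHz.
23.5 MHz and 49.04 MHz both map to 2.04 MHz.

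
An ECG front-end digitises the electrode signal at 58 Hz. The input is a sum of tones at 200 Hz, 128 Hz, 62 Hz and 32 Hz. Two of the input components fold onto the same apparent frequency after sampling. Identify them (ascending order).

fs/2 = 29 Hz.
200 Hz mod fs = 26 Hz.
26 Hz ≤ fs/2 = 29 Hz, appears at 26 Hz.
128 Hz mod fs = 12 Hz.
12 Hz ≤ fs/2 = 29 Hz, appears at 12 Hz.
62 Hz mod fs = 4 Hz.
4 Hz ≤ fs/2 = 29 Hz, appears at 4 Hz.
32 Hz > fs/2 = 29 Hz, folds to fs − 32 Hz = 26 Hz.
32 Hz and 200 Hz both map to 26 Hz.

32 Hz, 200 Hz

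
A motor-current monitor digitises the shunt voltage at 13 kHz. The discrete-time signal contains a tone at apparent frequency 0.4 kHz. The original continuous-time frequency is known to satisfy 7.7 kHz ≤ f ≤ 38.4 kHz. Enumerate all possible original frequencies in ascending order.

Frequencies that alias to 0.4 kHz are k·fs ± 0.4 kHz for integer k ≥ 0.
k=0: 0.4 kHz.
k=1: 12.6 kHz, 13.4 kHz.
k=2: 25.6 kHz, 26.4 kHz.
k=3: 38.6 kHz, 39.4 kHz.
Within [7.7 kHz, 38.4 kHz]: 12.6 kHz, 13.4 kHz, 25.6 kHz, 26.4 kHz.

12.6 kHz, 13.4 kHz, 25.6 kHz, 26.4 kHz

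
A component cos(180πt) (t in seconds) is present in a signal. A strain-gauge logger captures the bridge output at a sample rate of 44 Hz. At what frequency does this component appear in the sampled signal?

ω = 180π rad/s → f = ω/(2π) = 90 Hz.
90 Hz mod fs = 2 Hz.
2 Hz ≤ fs/2 = 22 Hz, appears at 2 Hz.

2 Hz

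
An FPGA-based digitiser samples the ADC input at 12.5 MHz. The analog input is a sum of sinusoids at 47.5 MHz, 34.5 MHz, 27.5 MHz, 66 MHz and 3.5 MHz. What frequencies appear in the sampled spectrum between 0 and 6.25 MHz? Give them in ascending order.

fs/2 = 6.25 MHz.
47.5 MHz mod fs = 10 MHz.
10 MHz > fs/2 = 6.25 MHz, folds to fs − 10 MHz = 2.5 MHz.
34.5 MHz mod fs = 9.5 MHz.
9.5 MHz > fs/2 = 6.25 MHz, folds to fs − 9.5 MHz = 3 MHz.
27.5 MHz mod fs = 2.5 MHz.
2.5 MHz ≤ fs/2 = 6.25 MHz, appears at 2.5 MHz.
66 MHz mod fs = 3.5 MHz.
3.5 MHz ≤ fs/2 = 6.25 MHz, appears at 3.5 MHz.
3.5 MHz ≤ fs/2 = 6.25 MHz, passes unchanged.
Distinct values: {2.5 MHz, 3 MHz, 3.5 MHz}.

2.5 MHz, 3 MHz, 3.5 MHz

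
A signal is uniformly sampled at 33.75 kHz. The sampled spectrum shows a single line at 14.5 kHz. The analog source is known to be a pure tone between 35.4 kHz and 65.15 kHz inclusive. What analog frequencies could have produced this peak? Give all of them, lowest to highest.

Frequencies that alias to 14.5 kHz are k·fs ± 14.5 kHz for integer k ≥ 0.
k=0: 14.5 kHz.
k=1: 19.25 kHz, 48.25 kHz.
k=2: 53 kHz, 82 kHz.
k=3: 86.75 kHz, 115.75 kHz.
Within [35.4 kHz, 65.15 kHz]: 48.25 kHz, 53 kHz.

48.25 kHz, 53 kHz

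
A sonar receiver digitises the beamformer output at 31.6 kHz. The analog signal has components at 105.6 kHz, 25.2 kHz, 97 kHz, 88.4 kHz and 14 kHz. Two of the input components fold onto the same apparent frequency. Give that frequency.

fs/2 = 15.8 kHz.
105.6 kHz mod fs = 10.8 kHz.
10.8 kHz ≤ fs/2 = 15.8 kHz, appears at 10.8 kHz.
25.2 kHz > fs/2 = 15.8 kHz, folds to fs − 25.2 kHz = 6.4 kHz.
97 kHz mod fs = 2.2 kHz.
2.2 kHz ≤ fs/2 = 15.8 kHz, appears at 2.2 kHz.
88.4 kHz mod fs = 25.2 kHz.
25.2 kHz > fs/2 = 15.8 kHz, folds to fs − 25.2 kHz = 6.4 kHz.
14 kHz ≤ fs/2 = 15.8 kHz, passes unchanged.
25.2 kHz and 88.4 kHz both map to 6.4 kHz.

6.4 kHz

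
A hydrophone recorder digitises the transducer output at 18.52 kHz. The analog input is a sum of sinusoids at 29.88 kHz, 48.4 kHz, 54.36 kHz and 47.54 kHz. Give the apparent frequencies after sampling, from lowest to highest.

1.2 kHz, 7.16 kHz, 8.02 kHz

fs/2 = 9.26 kHz.
29.88 kHz mod fs = 11.36 kHz.
11.36 kHz > fs/2 = 9.26 kHz, folds to fs − 11.36 kHz = 7.16 kHz.
48.4 kHz mod fs = 11.36 kHz.
11.36 kHz > fs/2 = 9.26 kHz, folds to fs − 11.36 kHz = 7.16 kHz.
54.36 kHz mod fs = 17.32 kHz.
17.32 kHz > fs/2 = 9.26 kHz, folds to fs − 17.32 kHz = 1.2 kHz.
47.54 kHz mod fs = 10.5 kHz.
10.5 kHz > fs/2 = 9.26 kHz, folds to fs − 10.5 kHz = 8.02 kHz.
Distinct values: {1.2 kHz, 7.16 kHz, 8.02 kHz}.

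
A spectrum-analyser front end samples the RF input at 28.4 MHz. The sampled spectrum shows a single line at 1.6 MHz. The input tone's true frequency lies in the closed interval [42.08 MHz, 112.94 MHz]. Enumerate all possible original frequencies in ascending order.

55.2 MHz, 58.4 MHz, 83.6 MHz, 86.8 MHz, 112 MHz

Frequencies that alias to 1.6 MHz are k·fs ± 1.6 MHz for integer k ≥ 0.
k=0: 1.6 MHz.
k=1: 26.8 MHz, 30 MHz.
k=2: 55.2 MHz, 58.4 MHz.
k=3: 83.6 MHz, 86.8 MHz.
k=4: 112 MHz, 115.2 MHz.
k=5: 140.4 MHz, 143.6 MHz.
Within [42.08 MHz, 112.94 MHz]: 55.2 MHz, 58.4 MHz, 83.6 MHz, 86.8 MHz, 112 MHz.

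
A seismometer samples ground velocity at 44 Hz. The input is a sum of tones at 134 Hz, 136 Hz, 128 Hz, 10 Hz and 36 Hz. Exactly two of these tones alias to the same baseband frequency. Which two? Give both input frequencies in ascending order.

128 Hz, 136 Hz

fs/2 = 22 Hz.
134 Hz mod fs = 2 Hz.
2 Hz ≤ fs/2 = 22 Hz, appears at 2 Hz.
136 Hz mod fs = 4 Hz.
4 Hz ≤ fs/2 = 22 Hz, appears at 4 Hz.
128 Hz mod fs = 40 Hz.
40 Hz > fs/2 = 22 Hz, folds to fs − 40 Hz = 4 Hz.
10 Hz ≤ fs/2 = 22 Hz, passes unchanged.
36 Hz > fs/2 = 22 Hz, folds to fs − 36 Hz = 8 Hz.
128 Hz and 136 Hz both map to 4 Hz.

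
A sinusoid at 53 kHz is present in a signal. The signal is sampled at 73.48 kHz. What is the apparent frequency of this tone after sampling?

53 kHz > fs/2 = 36.74 kHz, folds to fs − 53 kHz = 20.48 kHz.

20.48 kHz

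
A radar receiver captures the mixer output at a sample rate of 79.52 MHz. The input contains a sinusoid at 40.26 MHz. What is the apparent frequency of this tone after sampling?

39.26 MHz

40.26 MHz > fs/2 = 39.76 MHz, folds to fs − 40.26 MHz = 39.26 MHz.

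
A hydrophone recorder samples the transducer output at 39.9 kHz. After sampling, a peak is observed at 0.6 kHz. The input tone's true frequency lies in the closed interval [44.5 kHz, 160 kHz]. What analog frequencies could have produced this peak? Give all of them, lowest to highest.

Frequencies that alias to 0.6 kHz are k·fs ± 0.6 kHz for integer k ≥ 0.
k=0: 0.6 kHz.
k=1: 39.3 kHz, 40.5 kHz.
k=2: 79.2 kHz, 80.4 kHz.
k=3: 119.1 kHz, 120.3 kHz.
k=4: 159 kHz, 160.2 kHz.
k=5: 198.9 kHz, 200.1 kHz.
Within [44.5 kHz, 160 kHz]: 79.2 kHz, 80.4 kHz, 119.1 kHz, 120.3 kHz, 159 kHz.

79.2 kHz, 80.4 kHz, 119.1 kHz, 120.3 kHz, 159 kHz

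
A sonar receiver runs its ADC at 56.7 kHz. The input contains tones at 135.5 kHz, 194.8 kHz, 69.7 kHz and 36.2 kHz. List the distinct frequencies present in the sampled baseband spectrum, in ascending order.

fs/2 = 28.35 kHz.
135.5 kHz mod fs = 22.1 kHz.
22.1 kHz ≤ fs/2 = 28.35 kHz, appears at 22.1 kHz.
194.8 kHz mod fs = 24.7 kHz.
24.7 kHz ≤ fs/2 = 28.35 kHz, appears at 24.7 kHz.
69.7 kHz mod fs = 13 kHz.
13 kHz ≤ fs/2 = 28.35 kHz, appears at 13 kHz.
36.2 kHz > fs/2 = 28.35 kHz, folds to fs − 36.2 kHz = 20.5 kHz.
Distinct values: {13 kHz, 20.5 kHz, 22.1 kHz, 24.7 kHz}.

13 kHz, 20.5 kHz, 22.1 kHz, 24.7 kHz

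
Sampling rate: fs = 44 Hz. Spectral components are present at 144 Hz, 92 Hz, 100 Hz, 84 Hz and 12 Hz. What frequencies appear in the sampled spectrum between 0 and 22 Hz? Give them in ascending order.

4 Hz, 12 Hz

fs/2 = 22 Hz.
144 Hz mod fs = 12 Hz.
12 Hz ≤ fs/2 = 22 Hz, appears at 12 Hz.
92 Hz mod fs = 4 Hz.
4 Hz ≤ fs/2 = 22 Hz, appears at 4 Hz.
100 Hz mod fs = 12 Hz.
12 Hz ≤ fs/2 = 22 Hz, appears at 12 Hz.
84 Hz mod fs = 40 Hz.
40 Hz > fs/2 = 22 Hz, folds to fs − 40 Hz = 4 Hz.
12 Hz ≤ fs/2 = 22 Hz, passes unchanged.
Distinct values: {4 Hz, 12 Hz}.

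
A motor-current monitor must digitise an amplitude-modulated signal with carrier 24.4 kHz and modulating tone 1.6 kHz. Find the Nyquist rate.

52 kHz

AM sidebands sit at fc ± fm = 22.8 kHz and 26 kHz.
Highest-frequency component: 26 kHz.
Nyquist rate = 2 × 26 kHz = 52 kHz.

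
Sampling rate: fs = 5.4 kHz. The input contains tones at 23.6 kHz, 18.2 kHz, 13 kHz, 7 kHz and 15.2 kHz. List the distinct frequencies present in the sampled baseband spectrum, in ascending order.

fs/2 = 2.7 kHz.
23.6 kHz mod fs = 2 kHz.
2 kHz ≤ fs/2 = 2.7 kHz, appears at 2 kHz.
18.2 kHz mod fs = 2 kHz.
2 kHz ≤ fs/2 = 2.7 kHz, appears at 2 kHz.
13 kHz mod fs = 2.2 kHz.
2.2 kHz ≤ fs/2 = 2.7 kHz, appears at 2.2 kHz.
7 kHz mod fs = 1.6 kHz.
1.6 kHz ≤ fs/2 = 2.7 kHz, appears at 1.6 kHz.
15.2 kHz mod fs = 4.4 kHz.
4.4 kHz > fs/2 = 2.7 kHz, folds to fs − 4.4 kHz = 1 kHz.
Distinct values: {1 kHz, 1.6 kHz, 2 kHz, 2.2 kHz}.

1 kHz, 1.6 kHz, 2 kHz, 2.2 kHz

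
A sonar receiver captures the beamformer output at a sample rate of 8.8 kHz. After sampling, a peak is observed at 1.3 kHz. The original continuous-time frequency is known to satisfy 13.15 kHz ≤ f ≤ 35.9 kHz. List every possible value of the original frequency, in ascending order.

Frequencies that alias to 1.3 kHz are k·fs ± 1.3 kHz for integer k ≥ 0.
k=0: 1.3 kHz.
k=1: 7.5 kHz, 10.1 kHz.
k=2: 16.3 kHz, 18.9 kHz.
k=3: 25.1 kHz, 27.7 kHz.
k=4: 33.9 kHz, 36.5 kHz.
k=5: 42.7 kHz, 45.3 kHz.
Within [13.15 kHz, 35.9 kHz]: 16.3 kHz, 18.9 kHz, 25.1 kHz, 27.7 kHz, 33.9 kHz.

16.3 kHz, 18.9 kHz, 25.1 kHz, 27.7 kHz, 33.9 kHz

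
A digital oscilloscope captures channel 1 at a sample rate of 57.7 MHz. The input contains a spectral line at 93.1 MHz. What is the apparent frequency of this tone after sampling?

22.3 MHz

93.1 MHz mod fs = 35.4 MHz.
35.4 MHz > fs/2 = 28.85 MHz, folds to fs − 35.4 MHz = 22.3 MHz.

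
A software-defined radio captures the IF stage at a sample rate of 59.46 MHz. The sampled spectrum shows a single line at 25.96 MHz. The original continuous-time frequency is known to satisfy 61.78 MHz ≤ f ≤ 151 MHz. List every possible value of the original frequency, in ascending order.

85.42 MHz, 92.96 MHz, 144.88 MHz

Frequencies that alias to 25.96 MHz are k·fs ± 25.96 MHz for integer k ≥ 0.
k=0: 25.96 MHz.
k=1: 33.5 MHz, 85.42 MHz.
k=2: 92.96 MHz, 144.88 MHz.
k=3: 152.42 MHz, 204.34 MHz.
Within [61.78 MHz, 151 MHz]: 85.42 MHz, 92.96 MHz, 144.88 MHz.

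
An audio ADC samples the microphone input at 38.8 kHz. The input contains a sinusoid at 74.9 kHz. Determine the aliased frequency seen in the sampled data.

2.7 kHz

74.9 kHz mod fs = 36.1 kHz.
36.1 kHz > fs/2 = 19.4 kHz, folds to fs − 36.1 kHz = 2.7 kHz.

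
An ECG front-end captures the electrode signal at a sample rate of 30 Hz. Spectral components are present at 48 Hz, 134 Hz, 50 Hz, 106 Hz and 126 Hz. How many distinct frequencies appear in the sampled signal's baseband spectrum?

4

fs/2 = 15 Hz.
48 Hz mod fs = 18 Hz.
18 Hz > fs/2 = 15 Hz, folds to fs − 18 Hz = 12 Hz.
134 Hz mod fs = 14 Hz.
14 Hz ≤ fs/2 = 15 Hz, appears at 14 Hz.
50 Hz mod fs = 20 Hz.
20 Hz > fs/2 = 15 Hz, folds to fs − 20 Hz = 10 Hz.
106 Hz mod fs = 16 Hz.
16 Hz > fs/2 = 15 Hz, folds to fs − 16 Hz = 14 Hz.
126 Hz mod fs = 6 Hz.
6 Hz ≤ fs/2 = 15 Hz, appears at 6 Hz.
Distinct values: {6 Hz, 10 Hz, 12 Hz, 14 Hz} → 4.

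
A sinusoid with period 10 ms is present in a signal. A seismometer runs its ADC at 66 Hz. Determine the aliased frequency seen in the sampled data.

T = 10 ms → f = 1/T = 100 Hz.
100 Hz mod fs = 34 Hz.
34 Hz > fs/2 = 33 Hz, folds to fs − 34 Hz = 32 Hz.

32 Hz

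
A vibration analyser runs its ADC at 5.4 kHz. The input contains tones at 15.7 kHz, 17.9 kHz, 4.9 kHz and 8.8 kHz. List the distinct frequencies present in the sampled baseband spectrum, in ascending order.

fs/2 = 2.7 kHz.
15.7 kHz mod fs = 4.9 kHz.
4.9 kHz > fs/2 = 2.7 kHz, folds to fs − 4.9 kHz = 0.5 kHz.
17.9 kHz mod fs = 1.7 kHz.
1.7 kHz ≤ fs/2 = 2.7 kHz, appears at 1.7 kHz.
4.9 kHz > fs/2 = 2.7 kHz, folds to fs − 4.9 kHz = 0.5 kHz.
8.8 kHz mod fs = 3.4 kHz.
3.4 kHz > fs/2 = 2.7 kHz, folds to fs − 3.4 kHz = 2 kHz.
Distinct values: {0.5 kHz, 1.7 kHz, 2 kHz}.

0.5 kHz, 1.7 kHz, 2 kHz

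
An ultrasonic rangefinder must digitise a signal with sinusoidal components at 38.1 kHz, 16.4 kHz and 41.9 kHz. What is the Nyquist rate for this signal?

Highest-frequency component: 41.9 kHz.
Nyquist rate = 2 × 41.9 kHz = 83.8 kHz.

83.8 kHz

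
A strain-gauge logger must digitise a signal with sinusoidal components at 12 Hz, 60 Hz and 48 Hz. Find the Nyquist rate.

Highest-frequency component: 60 Hz.
Nyquist rate = 2 × 60 Hz = 120 Hz.

120 Hz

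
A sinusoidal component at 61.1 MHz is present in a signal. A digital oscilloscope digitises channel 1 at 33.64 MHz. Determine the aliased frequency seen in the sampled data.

6.18 MHz

61.1 MHz mod fs = 27.46 MHz.
27.46 MHz > fs/2 = 16.82 MHz, folds to fs − 27.46 MHz = 6.18 MHz.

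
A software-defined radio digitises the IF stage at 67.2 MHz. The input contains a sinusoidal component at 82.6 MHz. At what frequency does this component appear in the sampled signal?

15.4 MHz

82.6 MHz mod fs = 15.4 MHz.
15.4 MHz ≤ fs/2 = 33.6 MHz, appears at 15.4 MHz.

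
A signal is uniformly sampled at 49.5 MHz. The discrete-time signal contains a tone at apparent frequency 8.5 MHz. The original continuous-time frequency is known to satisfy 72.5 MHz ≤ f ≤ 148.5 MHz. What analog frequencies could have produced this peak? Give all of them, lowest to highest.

Frequencies that alias to 8.5 MHz are k·fs ± 8.5 MHz for integer k ≥ 0.
k=0: 8.5 MHz.
k=1: 41 MHz, 58 MHz.
k=2: 90.5 MHz, 107.5 MHz.
k=3: 140 MHz, 157 MHz.
k=4: 189.5 MHz, 206.5 MHz.
Within [72.5 MHz, 148.5 MHz]: 90.5 MHz, 107.5 MHz, 140 MHz.

90.5 MHz, 107.5 MHz, 140 MHz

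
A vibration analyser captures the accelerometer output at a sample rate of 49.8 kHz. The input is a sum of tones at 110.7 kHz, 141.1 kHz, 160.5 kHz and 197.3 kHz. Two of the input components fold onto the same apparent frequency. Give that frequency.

11.1 kHz

fs/2 = 24.9 kHz.
110.7 kHz mod fs = 11.1 kHz.
11.1 kHz ≤ fs/2 = 24.9 kHz, appears at 11.1 kHz.
141.1 kHz mod fs = 41.5 kHz.
41.5 kHz > fs/2 = 24.9 kHz, folds to fs − 41.5 kHz = 8.3 kHz.
160.5 kHz mod fs = 11.1 kHz.
11.1 kHz ≤ fs/2 = 24.9 kHz, appears at 11.1 kHz.
197.3 kHz mod fs = 47.9 kHz.
47.9 kHz > fs/2 = 24.9 kHz, folds to fs − 47.9 kHz = 1.9 kHz.
110.7 kHz and 160.5 kHz both map to 11.1 kHz.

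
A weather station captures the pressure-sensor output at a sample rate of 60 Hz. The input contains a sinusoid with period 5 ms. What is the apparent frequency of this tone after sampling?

20 Hz

T = 5 ms → f = 1/T = 200 Hz.
200 Hz mod fs = 20 Hz.
20 Hz ≤ fs/2 = 30 Hz, appears at 20 Hz.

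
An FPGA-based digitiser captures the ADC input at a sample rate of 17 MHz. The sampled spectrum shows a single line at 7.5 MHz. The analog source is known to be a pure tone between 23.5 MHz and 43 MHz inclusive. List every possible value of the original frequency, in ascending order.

24.5 MHz, 26.5 MHz, 41.5 MHz

Frequencies that alias to 7.5 MHz are k·fs ± 7.5 MHz for integer k ≥ 0.
k=0: 7.5 MHz.
k=1: 9.5 MHz, 24.5 MHz.
k=2: 26.5 MHz, 41.5 MHz.
k=3: 43.5 MHz, 58.5 MHz.
Within [23.5 MHz, 43 MHz]: 24.5 MHz, 26.5 MHz, 41.5 MHz.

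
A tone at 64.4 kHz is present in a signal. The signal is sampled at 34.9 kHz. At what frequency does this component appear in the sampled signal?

64.4 kHz mod fs = 29.5 kHz.
29.5 kHz > fs/2 = 17.45 kHz, folds to fs − 29.5 kHz = 5.4 kHz.

5.4 kHz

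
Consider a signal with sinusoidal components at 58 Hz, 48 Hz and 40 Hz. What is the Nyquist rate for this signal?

116 Hz

Highest-frequency component: 58 Hz.
Nyquist rate = 2 × 58 Hz = 116 Hz.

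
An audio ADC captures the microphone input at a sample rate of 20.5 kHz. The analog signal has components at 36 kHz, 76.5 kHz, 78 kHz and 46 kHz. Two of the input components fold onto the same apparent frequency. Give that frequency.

5 kHz

fs/2 = 10.25 kHz.
36 kHz mod fs = 15.5 kHz.
15.5 kHz > fs/2 = 10.25 kHz, folds to fs − 15.5 kHz = 5 kHz.
76.5 kHz mod fs = 15 kHz.
15 kHz > fs/2 = 10.25 kHz, folds to fs − 15 kHz = 5.5 kHz.
78 kHz mod fs = 16.5 kHz.
16.5 kHz > fs/2 = 10.25 kHz, folds to fs − 16.5 kHz = 4 kHz.
46 kHz mod fs = 5 kHz.
5 kHz ≤ fs/2 = 10.25 kHz, appears at 5 kHz.
36 kHz and 46 kHz both map to 5 kHz.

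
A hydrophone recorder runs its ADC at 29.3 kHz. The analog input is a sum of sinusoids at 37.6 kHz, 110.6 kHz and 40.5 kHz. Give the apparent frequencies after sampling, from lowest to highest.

fs/2 = 14.65 kHz.
37.6 kHz mod fs = 8.3 kHz.
8.3 kHz ≤ fs/2 = 14.65 kHz, appears at 8.3 kHz.
110.6 kHz mod fs = 22.7 kHz.
22.7 kHz > fs/2 = 14.65 kHz, folds to fs − 22.7 kHz = 6.6 kHz.
40.5 kHz mod fs = 11.2 kHz.
11.2 kHz ≤ fs/2 = 14.65 kHz, appears at 11.2 kHz.
Distinct values: {6.6 kHz, 8.3 kHz, 11.2 kHz}.

6.6 kHz, 8.3 kHz, 11.2 kHz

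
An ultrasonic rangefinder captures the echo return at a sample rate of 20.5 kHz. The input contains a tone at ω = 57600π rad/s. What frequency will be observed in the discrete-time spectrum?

ω = 57600π rad/s → f = ω/(2π) = 28800 Hz = 28.8 kHz.
28.8 kHz mod fs = 8.3 kHz.
8.3 kHz ≤ fs/2 = 10.25 kHz, appears at 8.3 kHz.

8.3 kHz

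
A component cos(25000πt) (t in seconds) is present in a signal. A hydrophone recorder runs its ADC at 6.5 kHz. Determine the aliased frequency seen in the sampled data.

ω = 25000π rad/s → f = ω/(2π) = 12500 Hz = 12.5 kHz.
12.5 kHz mod fs = 6 kHz.
6 kHz > fs/2 = 3.25 kHz, folds to fs − 6 kHz = 0.5 kHz.

0.5 kHz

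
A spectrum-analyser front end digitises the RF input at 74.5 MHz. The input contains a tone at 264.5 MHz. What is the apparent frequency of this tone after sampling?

33.5 MHz

264.5 MHz mod fs = 41 MHz.
41 MHz > fs/2 = 37.25 MHz, folds to fs − 41 MHz = 33.5 MHz.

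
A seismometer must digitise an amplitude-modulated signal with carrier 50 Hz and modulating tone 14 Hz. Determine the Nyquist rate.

AM sidebands sit at fc ± fm = 36 Hz and 64 Hz.
Highest-frequency component: 64 Hz.
Nyquist rate = 2 × 64 Hz = 128 Hz.

128 Hz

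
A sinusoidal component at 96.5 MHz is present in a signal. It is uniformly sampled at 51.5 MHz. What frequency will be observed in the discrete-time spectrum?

96.5 MHz mod fs = 45 MHz.
45 MHz > fs/2 = 25.75 MHz, folds to fs − 45 MHz = 6.5 MHz.

6.5 MHz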